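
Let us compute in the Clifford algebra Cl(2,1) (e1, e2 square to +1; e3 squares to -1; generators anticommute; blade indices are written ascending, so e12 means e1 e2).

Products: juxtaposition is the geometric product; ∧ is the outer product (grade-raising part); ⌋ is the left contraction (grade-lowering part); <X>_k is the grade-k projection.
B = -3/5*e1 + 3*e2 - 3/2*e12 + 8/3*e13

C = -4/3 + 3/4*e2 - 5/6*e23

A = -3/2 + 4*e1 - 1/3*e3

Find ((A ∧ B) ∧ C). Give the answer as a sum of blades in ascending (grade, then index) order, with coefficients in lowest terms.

step 1: 9/10*e1 - 9/2*e2 + 57/4*e12 - 21/5*e13 + e23 + 1/2*e123
step 2: -6/5*e1 + 6*e2 - 733/40*e12 + 28/5*e13 - 4/3*e23 + 26/15*e123
Answer: -6/5*e1 + 6*e2 - 733/40*e12 + 28/5*e13 - 4/3*e23 + 26/15*e123


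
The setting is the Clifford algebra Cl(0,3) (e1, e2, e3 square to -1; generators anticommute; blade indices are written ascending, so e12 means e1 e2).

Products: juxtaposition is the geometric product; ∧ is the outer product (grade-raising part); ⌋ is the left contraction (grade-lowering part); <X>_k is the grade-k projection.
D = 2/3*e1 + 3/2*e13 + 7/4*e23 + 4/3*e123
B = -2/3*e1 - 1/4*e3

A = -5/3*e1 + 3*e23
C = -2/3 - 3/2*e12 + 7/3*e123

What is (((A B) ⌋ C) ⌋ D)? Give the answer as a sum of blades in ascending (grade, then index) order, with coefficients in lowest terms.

step 1: -10/9 + 3/4*e2 + 5/12*e13 - 2*e123
step 2: -106/27 - 9/8*e1 + 35/36*e2 + 5/3*e12 + 7/4*e13 - 70/27*e123
step 3: -3455/648 - 212/81*e1 + 7/3*e2 - 161/72*e3 - 124/27*e13 - 145/27*e23 - 424/81*e123
Answer: -3455/648 - 212/81*e1 + 7/3*e2 - 161/72*e3 - 124/27*e13 - 145/27*e23 - 424/81*e123


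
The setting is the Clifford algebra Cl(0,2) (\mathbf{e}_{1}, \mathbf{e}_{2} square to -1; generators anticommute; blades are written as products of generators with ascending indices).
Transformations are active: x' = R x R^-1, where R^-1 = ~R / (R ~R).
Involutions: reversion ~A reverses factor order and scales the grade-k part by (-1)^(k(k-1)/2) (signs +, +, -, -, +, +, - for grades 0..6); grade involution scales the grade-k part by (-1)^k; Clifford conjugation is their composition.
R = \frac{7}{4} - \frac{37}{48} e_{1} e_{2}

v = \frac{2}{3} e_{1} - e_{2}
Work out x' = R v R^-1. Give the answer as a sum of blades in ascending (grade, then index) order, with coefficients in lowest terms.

~R = \frac{7}{4} + \frac{37}{48} e_{1} e_{2}, and R ~R = \frac{8425}{2304}, so R^-1 = ~R / (\frac{8425}{2304}).
R v = \frac{19}{48} e_{1} - \frac{163}{72} e_{2}
Answer: -\frac{7274}{25275} e_{1} - \frac{9831}{8425} e_{2}


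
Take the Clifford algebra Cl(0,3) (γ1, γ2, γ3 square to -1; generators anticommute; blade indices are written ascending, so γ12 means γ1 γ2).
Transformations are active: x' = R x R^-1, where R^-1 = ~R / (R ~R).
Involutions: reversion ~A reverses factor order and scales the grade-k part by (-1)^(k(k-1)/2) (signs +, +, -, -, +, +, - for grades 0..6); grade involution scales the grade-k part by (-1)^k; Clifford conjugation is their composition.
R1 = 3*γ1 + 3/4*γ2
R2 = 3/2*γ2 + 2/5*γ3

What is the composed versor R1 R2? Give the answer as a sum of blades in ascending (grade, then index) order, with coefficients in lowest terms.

Distribute over the terms of R1 (each basis-blade product reordered to ascending indices, repeated generators contracted through their squares):
(3*γ1) R2 = 9/2*γ12 + 6/5*γ13
(3/4*γ2) R2 = -9/8 + 3/10*γ23
Summing the partial products and collecting blades:
Answer: -9/8 + 9/2*γ12 + 6/5*γ13 + 3/10*γ23


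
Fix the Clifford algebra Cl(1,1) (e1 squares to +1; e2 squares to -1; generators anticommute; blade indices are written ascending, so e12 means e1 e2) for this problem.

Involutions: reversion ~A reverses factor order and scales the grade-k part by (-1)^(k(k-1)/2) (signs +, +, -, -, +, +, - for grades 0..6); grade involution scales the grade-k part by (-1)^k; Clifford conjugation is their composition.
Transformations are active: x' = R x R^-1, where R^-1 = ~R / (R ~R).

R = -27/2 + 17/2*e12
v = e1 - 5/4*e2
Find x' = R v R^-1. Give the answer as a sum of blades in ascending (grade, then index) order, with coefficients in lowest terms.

~R = -27/2 - 17/2*e12, and R ~R = 110, so R^-1 = ~R / (110).
R v = -23/8*e1 + 67/8*e2
Answer: -259/880*e1 - 709/880*e2


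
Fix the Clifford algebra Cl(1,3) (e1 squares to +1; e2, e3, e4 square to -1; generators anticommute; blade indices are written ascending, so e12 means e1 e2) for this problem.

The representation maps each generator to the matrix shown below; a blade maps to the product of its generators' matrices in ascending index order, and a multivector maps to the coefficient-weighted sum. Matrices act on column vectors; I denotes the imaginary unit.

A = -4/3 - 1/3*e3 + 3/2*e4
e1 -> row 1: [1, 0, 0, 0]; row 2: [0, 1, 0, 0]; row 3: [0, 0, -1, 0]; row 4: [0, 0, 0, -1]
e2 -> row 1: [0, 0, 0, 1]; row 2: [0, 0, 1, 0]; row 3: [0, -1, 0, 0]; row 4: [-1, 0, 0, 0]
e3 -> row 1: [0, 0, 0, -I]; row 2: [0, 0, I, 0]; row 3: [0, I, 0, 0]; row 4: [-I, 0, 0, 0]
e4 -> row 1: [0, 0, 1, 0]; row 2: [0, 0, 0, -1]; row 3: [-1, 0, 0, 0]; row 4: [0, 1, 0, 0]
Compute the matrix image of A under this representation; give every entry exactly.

M = (-4/3)*1 + (-1/3)*rho(e3) + (3/2)*rho(e4), summed entrywise (1 is the identity matrix):
Answer: row 1: [-4/3, 0, 3/2, I/3]; row 2: [0, -4/3, -I/3, -3/2]; row 3: [-3/2, -I/3, -4/3, 0]; row 4: [I/3, 3/2, 0, -4/3]


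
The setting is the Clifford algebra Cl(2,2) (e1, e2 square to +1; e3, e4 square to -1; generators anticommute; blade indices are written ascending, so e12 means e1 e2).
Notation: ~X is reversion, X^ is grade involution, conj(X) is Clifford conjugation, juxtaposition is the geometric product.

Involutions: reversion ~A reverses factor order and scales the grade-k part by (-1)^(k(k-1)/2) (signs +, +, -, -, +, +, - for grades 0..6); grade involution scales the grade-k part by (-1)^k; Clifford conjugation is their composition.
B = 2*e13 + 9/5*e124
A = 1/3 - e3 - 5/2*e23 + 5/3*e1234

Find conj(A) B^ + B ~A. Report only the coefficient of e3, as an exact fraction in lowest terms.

first term: 2*e1 - 3*e3 - 5*e12 + 2/3*e13 - 10/3*e24 - 3/5*e124 + 9/2*e134 - 9/5*e1234
second term: 2*e1 - 3*e3 + 5*e12 + 2/3*e13 - 10/3*e24 + 3/5*e124 + 9/2*e134 + 9/5*e1234
Answer: -6


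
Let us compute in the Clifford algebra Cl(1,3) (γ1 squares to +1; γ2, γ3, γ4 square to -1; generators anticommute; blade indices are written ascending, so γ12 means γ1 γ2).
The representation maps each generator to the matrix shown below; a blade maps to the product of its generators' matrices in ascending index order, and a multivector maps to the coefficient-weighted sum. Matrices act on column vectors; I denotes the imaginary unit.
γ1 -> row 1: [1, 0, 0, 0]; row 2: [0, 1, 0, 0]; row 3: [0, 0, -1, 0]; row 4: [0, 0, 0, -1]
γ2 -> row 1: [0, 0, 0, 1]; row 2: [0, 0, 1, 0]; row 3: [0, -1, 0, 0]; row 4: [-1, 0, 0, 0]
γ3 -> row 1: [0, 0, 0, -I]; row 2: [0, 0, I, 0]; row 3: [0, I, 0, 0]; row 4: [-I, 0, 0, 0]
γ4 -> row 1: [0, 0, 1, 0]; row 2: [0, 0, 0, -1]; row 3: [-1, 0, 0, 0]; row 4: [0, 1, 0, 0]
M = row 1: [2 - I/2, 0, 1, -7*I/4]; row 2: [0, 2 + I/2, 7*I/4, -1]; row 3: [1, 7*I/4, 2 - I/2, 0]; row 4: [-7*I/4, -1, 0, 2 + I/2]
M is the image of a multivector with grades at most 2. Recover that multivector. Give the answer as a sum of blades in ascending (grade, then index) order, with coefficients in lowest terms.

Method: the blade images are trace-orthogonal — tr(rho(e_A) rho(e_B)^-1) = 4 if A = B and 0 otherwise — and rho(e_A)^-1 = (e_A)^2 * rho(e_A) with (e_A)^2 = +1 or -1, so the coefficient of e_A in the preimage is (e_A)^2 * tr(M rho(e_A))/4.
Nonzero projections over blades of grade <= 2: 1: (1)^2 = +1, tr(M 1) = 8, coefficient 2; γ3: (γ3)^2 = -1, tr(M rho(γ3)) = -7, coefficient 7/4; γ14: (γ14)^2 = +1, tr(M rho(γ14)) = 4, coefficient 1; γ23: (γ23)^2 = -1, tr(M rho(γ23)) = -2, coefficient 1/2. Every other blade of grade <= 2 projects to 0.
Answer: 2 + 7/4*γ3 + γ14 + 1/2*γ23


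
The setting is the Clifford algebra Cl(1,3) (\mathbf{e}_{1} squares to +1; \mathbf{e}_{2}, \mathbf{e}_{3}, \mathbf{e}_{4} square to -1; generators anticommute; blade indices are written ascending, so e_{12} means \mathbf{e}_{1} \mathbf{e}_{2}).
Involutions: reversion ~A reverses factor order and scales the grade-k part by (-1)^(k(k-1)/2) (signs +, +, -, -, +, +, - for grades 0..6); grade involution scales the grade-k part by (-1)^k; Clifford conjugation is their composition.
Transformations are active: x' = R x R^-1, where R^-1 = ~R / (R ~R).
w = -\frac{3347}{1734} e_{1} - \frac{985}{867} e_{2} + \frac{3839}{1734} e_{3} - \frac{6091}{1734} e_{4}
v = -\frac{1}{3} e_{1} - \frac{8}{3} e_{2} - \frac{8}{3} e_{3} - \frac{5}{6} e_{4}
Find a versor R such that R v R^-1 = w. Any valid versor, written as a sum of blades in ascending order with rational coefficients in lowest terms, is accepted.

Since q(v) = q(w) = -\frac{533}{36}, the sum R = v + w = -\frac{3925}{1734} e_{1} - \frac{1099}{289} e_{2} - \frac{785}{1734} e_{3} - \frac{1256}{289} e_{4} does the job whenever invertible.
Answer: -\frac{3925}{1734} e_{1} - \frac{1099}{289} e_{2} - \frac{785}{1734} e_{3} - \frac{1256}{289} e_{4}


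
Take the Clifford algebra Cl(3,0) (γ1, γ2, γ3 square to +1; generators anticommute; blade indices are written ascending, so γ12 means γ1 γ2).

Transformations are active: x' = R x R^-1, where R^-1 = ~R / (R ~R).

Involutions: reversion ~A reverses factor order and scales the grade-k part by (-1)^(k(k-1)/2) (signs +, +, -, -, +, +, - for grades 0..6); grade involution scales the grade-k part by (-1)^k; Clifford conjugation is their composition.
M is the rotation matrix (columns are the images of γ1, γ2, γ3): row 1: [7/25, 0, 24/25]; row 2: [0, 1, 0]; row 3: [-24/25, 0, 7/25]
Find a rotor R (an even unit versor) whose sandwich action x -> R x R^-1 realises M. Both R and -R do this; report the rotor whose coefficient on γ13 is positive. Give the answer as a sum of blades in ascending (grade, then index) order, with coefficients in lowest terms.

Method: write R = a + b12*γ12 + b13*γ13 + b23*γ23 with a^2 + b12^2 + b13^2 + b23^2 = 1 (so R^-1 = ~R). Expanding the columns R e_j ~R gives tr M = 4a^2 - 1 and, from the antisymmetric part, M21 - M12 = -4a*b12, M13 - M31 = 4a*b13, M32 - M23 = -4a*b23.
Here tr M = 39/25, so a^2 = (1 + tr M)/4 = 16/25 and a = ±4/5. Taking a = 4/5: M21 - M12 = 0, M13 - M31 = 48/25, M32 - M23 = 0, giving b12 = 0, b13 = 3/5, b23 = 0, i.e. R = 4/5 + 3/5*γ13.
Its γ13 coefficient is already positive.
Answer: 4/5 + 3/5*γ13. Key observation: the double cover Spin(3) -> SO(3) sends R and -R to the same matrix (trace 39/25 here), so the stated sign of the γ13 coefficient is what selects one sheet.


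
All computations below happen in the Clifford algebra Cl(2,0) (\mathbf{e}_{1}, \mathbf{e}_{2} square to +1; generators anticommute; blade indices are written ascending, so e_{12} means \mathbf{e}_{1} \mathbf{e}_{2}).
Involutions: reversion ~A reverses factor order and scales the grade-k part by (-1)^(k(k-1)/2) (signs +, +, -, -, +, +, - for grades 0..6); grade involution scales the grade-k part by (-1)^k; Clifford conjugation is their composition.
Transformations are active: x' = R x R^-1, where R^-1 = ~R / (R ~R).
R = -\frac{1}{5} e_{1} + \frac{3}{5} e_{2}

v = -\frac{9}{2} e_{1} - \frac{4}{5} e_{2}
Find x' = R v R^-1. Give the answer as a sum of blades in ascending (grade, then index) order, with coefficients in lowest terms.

~R = -\frac{1}{5} e_{1} + \frac{3}{5} e_{2}, and R ~R = \frac{2}{5}, so R^-1 = ~R / (\frac{2}{5}).
R v = \frac{21}{50} + \frac{143}{50} e_{12}
Answer: \frac{102}{25} e_{1} + \frac{103}{50} e_{2}


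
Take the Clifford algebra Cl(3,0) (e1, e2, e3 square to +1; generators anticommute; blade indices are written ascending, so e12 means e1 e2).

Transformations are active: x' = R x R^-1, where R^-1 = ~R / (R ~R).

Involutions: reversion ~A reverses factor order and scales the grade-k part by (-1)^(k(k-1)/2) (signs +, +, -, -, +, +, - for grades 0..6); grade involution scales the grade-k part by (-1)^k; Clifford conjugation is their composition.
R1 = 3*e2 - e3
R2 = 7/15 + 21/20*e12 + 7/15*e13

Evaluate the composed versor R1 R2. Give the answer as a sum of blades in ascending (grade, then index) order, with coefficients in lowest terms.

Distribute over the terms of R1 (each basis-blade product reordered to ascending indices, repeated generators contracted through their squares):
(3*e2) R2 = -63/20*e1 + 7/5*e2 - 7/5*e123
(-e3) R2 = 7/15*e1 - 7/15*e3 - 21/20*e123
Summing the partial products and collecting blades:
Answer: -161/60*e1 + 7/5*e2 - 7/15*e3 - 49/20*e123


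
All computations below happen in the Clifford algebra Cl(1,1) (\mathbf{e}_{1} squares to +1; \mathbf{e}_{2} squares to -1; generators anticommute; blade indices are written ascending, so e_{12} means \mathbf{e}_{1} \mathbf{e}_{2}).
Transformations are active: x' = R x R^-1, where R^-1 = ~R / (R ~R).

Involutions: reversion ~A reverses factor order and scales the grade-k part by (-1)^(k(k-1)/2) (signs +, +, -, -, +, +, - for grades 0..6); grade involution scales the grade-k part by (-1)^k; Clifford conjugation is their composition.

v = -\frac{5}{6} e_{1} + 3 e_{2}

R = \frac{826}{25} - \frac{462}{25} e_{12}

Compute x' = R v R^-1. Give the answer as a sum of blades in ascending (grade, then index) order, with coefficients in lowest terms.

~R = \frac{826}{25} + \frac{462}{25} e_{12}, and R ~R = \frac{468832}{625}, so R^-1 = ~R / (\frac{468832}{625}).
R v = \frac{2093}{75} e_{1} + \frac{2093}{25} e_{2}
Answer: \frac{79}{24} e_{1} + \frac{35}{8} e_{2}


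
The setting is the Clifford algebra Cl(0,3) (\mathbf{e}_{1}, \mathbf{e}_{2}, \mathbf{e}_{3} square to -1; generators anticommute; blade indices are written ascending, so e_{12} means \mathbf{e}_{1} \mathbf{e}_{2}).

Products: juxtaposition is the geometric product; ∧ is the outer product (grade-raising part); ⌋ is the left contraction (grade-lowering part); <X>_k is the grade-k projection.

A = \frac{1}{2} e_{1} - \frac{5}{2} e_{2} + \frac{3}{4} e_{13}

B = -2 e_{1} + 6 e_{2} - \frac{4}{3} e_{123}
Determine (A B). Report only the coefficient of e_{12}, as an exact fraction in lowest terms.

step 1: 16 - e_{2} - \frac{3}{2} e_{3} - 2 e_{12} + \frac{10}{3} e_{13} + \frac{2}{3} e_{23} - \frac{9}{2} e_{123}
Answer: -2


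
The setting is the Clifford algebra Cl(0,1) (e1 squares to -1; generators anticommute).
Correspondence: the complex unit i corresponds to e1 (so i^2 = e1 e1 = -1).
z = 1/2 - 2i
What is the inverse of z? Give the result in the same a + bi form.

In blades: z = 1/2 - 2*e1.
With qbar = 1/2 + 2*e1 (scalar fixed, mapped units negated), z qbar = 17/4 (the sum of squared coefficients), so z^-1 = qbar / (17/4) = 2/17 + 8/17*e1; translating back:
Answer: 2/17 + 8/17*i


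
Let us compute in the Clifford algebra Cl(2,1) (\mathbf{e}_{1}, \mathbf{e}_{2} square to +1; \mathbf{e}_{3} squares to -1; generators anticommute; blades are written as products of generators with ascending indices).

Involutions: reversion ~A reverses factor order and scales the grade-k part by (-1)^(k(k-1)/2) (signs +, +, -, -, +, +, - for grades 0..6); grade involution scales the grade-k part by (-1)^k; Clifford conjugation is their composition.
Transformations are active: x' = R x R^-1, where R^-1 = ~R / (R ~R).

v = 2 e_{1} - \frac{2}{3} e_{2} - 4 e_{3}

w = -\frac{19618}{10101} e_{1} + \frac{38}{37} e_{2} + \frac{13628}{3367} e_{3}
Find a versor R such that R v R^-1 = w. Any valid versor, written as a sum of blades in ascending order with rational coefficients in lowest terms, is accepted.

The midline construction: v and w both square to -\frac{104}{9}, so reflecting in their sum \frac{584}{10101} e_{1} + \frac{40}{111} e_{2} + \frac{160}{3367} e_{3} exchanges them.
Answer: \frac{584}{10101} e_{1} + \frac{40}{111} e_{2} + \frac{160}{3367} e_{3}


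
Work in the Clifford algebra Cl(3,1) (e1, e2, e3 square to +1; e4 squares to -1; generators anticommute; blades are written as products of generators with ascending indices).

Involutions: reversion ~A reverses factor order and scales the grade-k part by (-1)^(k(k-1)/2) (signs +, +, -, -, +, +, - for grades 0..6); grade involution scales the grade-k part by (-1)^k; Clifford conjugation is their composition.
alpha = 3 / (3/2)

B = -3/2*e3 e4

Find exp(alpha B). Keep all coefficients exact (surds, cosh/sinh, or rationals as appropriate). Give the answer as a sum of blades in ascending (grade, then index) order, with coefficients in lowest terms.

B^2 = (-3/2)^2*(e3 e4)^2 = 9/4*(+1) = 9/4 (a basis 2-blade squares to minus the product of its generators' squares).
B^2 = 9/4 — the series telescopes hyperbolically here: l = 3/2, alpha*l = 3, so exp(alpha B) = cosh(3) + (sinh(3)/(3/2))*B = cosh(3) + (2*sinh(3)/3)*B.
Answer: cosh(3) - sinh(3)*e3 e4


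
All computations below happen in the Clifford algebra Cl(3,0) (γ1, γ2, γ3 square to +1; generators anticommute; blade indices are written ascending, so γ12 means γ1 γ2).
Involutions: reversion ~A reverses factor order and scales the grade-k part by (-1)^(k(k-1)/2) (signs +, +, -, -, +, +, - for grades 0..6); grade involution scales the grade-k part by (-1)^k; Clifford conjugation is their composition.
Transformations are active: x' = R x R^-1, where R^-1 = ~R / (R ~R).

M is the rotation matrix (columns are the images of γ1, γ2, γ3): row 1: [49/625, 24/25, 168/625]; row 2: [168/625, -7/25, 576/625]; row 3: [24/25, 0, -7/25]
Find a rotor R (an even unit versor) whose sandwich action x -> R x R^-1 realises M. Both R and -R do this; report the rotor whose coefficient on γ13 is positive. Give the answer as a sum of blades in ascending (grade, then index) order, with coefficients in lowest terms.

Method: write R = a + b12*γ12 + b13*γ13 + b23*γ23 with a^2 + b12^2 + b13^2 + b23^2 = 1 (so R^-1 = ~R). Expanding the columns R e_j ~R gives tr M = 4a^2 - 1 and, from the antisymmetric part, M21 - M12 = -4a*b12, M13 - M31 = 4a*b13, M32 - M23 = -4a*b23.
Here tr M = -301/625, so a^2 = (1 + tr M)/4 = 81/625 and a = ±9/25. Taking a = 9/25: M21 - M12 = -432/625, M13 - M31 = -432/625, M32 - M23 = -576/625, giving b12 = 12/25, b13 = -12/25, b23 = 16/25, i.e. R = 9/25 + 12/25*γ12 - 12/25*γ13 + 16/25*γ23.
Its γ13 coefficient is negative, so report the other preimage -R.
Answer: -9/25 - 12/25*γ12 + 12/25*γ13 - 16/25*γ23. Sheet selection: the two-to-one cover makes ±R indistinguishable at the matrix level (trace -301/625), so uniqueness comes from the required sign on γ13.


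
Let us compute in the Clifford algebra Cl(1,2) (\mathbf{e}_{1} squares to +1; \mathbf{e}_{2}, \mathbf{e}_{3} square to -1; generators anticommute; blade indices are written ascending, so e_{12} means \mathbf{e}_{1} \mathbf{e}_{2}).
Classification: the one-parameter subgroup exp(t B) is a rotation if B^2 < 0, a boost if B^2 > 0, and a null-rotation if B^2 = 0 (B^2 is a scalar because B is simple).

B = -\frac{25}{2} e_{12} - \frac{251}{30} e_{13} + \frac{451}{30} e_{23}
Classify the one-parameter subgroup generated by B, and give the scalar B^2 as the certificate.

B^2 term by term: the squares give (-\frac{25}{2})^2*(e_{12})^2 + (-\frac{251}{30})^2*(e_{13})^2 + (\frac{451}{30})^2*(e_{23})^2 = \frac{625}{4}*(+1) + \frac{63001}{900}*(+1) + \frac{203401}{900}*(-1) = \frac{1}{4} (each basis 2-blade squares to minus the product of its generators' squares); cross terms between blades sharing an index anticommute and cancel. So B^2 = \frac{1}{4}.
Answer: boost, certificate B^2 = \frac{1}{4}. Because \frac{1}{4} is invariant under every versor sandwich, the classification follows from its sign alone.


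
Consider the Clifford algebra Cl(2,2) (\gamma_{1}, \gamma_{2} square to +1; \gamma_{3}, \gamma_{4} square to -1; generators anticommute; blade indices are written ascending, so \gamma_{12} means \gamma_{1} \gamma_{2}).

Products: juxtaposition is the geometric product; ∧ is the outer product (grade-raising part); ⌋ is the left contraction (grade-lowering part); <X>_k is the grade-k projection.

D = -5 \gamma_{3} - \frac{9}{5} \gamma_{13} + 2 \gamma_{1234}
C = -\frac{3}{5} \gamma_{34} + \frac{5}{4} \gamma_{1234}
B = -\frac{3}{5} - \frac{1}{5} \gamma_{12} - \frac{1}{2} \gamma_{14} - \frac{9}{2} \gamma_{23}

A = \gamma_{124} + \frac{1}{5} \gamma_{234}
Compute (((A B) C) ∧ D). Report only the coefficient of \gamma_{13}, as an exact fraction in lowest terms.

step 1: \frac{1}{2} \gamma_{2} - \frac{7}{10} \gamma_{4} - \frac{1}{10} \gamma_{123} - \frac{3}{5} \gamma_{124} - \frac{223}{50} \gamma_{134} - \frac{3}{25} \gamma_{234}
step 2: -\frac{1413}{500} \gamma_{1} + \frac{5503}{1000} \gamma_{2} + \frac{117}{100} \gamma_{3} - \frac{1}{8} \gamma_{4} - \frac{103}{200} \gamma_{123} - \frac{3}{50} \gamma_{124} - \frac{5}{8} \gamma_{134} - \frac{3}{10} \gamma_{234}
step 3: \frac{1413}{100} \gamma_{13} - \frac{5503}{200} \gamma_{23} - \frac{5}{8} \gamma_{34} + \frac{49527}{5000} \gamma_{123} + \frac{9}{40} \gamma_{134} - \frac{3}{10} \gamma_{1234}
Answer: \frac{1413}{100}


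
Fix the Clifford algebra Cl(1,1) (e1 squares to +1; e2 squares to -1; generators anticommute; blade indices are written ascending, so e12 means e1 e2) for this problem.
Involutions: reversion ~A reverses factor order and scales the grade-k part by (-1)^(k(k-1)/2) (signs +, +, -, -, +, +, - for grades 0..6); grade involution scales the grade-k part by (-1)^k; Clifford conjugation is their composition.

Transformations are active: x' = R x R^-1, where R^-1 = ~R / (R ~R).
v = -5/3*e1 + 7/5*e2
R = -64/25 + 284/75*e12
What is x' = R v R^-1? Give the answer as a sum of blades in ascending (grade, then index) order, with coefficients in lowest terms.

~R = -64/25 - 284/75*e12, and R ~R = -43792/5625, so R^-1 = ~R / (-43792/5625).
R v = -388/375*e1 + 3068/1125*e2
Answer: 40489/41055*e1 + 1077/2737*e2


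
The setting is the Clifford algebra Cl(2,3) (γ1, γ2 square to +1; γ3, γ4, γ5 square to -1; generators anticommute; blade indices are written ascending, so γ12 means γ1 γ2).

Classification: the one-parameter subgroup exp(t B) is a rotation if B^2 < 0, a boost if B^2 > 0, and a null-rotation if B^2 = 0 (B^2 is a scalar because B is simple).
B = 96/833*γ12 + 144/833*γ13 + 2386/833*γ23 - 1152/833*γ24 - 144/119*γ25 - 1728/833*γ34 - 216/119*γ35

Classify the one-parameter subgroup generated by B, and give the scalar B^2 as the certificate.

B^2 term by term: the squares give (96/833)^2*(γ12)^2 + (144/833)^2*(γ13)^2 + (2386/833)^2*(γ23)^2 + (-1152/833)^2*(γ24)^2 + (-144/119)^2*(γ25)^2 + (-1728/833)^2*(γ34)^2 + (-216/119)^2*(γ35)^2 = 9216/693889*(-1) + 20736/693889*(+1) + 5692996/693889*(+1) + 1327104/693889*(+1) + 20736/14161*(+1) + 2985984/693889*(-1) + 46656/14161*(-1) = 4 (each basis 2-blade squares to minus the product of its generators' squares); cross terms between blades sharing an index anticommute and cancel; the commuting (index-disjoint) pairs give grade-4 terms 2*c*c'*(blade product), which cancel blade by blade — γ1234: -331776/693889 + 331776/693889 = 0; γ1235: -41472/99127 + 41472/99127 = 0; γ2345: -497664/99127 + 497664/99127 = 0 — confirming B is simple. So B^2 = 4.
Answer: boost, certificate B^2 = 4. The invariant at work: B^2 = 4 is unchanged by conjugation, hence its sign classifies the subgroup whatever basis B is written in.


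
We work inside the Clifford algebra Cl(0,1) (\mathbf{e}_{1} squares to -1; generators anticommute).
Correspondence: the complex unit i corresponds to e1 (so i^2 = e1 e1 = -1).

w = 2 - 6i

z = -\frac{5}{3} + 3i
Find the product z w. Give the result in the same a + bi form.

In blades: z = -\frac{5}{3} + 3 e_{1}, w = 2 - 6 e_{1}.
Distribute z over w term by term (generator squares from the signature, products reordered to ascending indices): (-\frac{5}{3})*w = -\frac{10}{3} + 10 e_{1}; (3 e_{1})*w = 18 + 6 e_{1}.
Sum: \frac{44}{3} + 16 e_{1}; translating back through the correspondence:
Answer: \frac{44}{3} + 16i


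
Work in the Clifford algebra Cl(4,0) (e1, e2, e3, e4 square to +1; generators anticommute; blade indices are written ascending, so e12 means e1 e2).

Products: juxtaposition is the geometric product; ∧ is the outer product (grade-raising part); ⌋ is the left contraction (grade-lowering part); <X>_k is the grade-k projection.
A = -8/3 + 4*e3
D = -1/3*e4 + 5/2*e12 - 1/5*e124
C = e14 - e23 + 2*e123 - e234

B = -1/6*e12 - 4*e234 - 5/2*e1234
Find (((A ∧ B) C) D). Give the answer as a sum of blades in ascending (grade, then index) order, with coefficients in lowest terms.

step 1: 4/9*e12 - 2/3*e123 + 32/3*e234 + 20/3*e1234
step 2: 12 + 6*e1 - 8/9*e3 + 24*e4 - 4/9*e13 + 82/3*e14 - 20/3*e23 - 4/9*e24 - 32/3*e123 - 4/9*e134 - 2/3*e234
step 3: -8 - 46/5*e1 + 1307/135*e2 + 80/3*e3 - 4*e4 + 126/5*e12 + 2252/135*e13 - 8/9*e14 - 4/5*e23 + 1007/15*e24 - 248/135*e34 - 20/9*e123 + 288/5*e124 + 13/27*e134 + 6/5*e234 + 56/15*e1234
Answer: -8 - 46/5*e1 + 1307/135*e2 + 80/3*e3 - 4*e4 + 126/5*e12 + 2252/135*e13 - 8/9*e14 - 4/5*e23 + 1007/15*e24 - 248/135*e34 - 20/9*e123 + 288/5*e124 + 13/27*e134 + 6/5*e234 + 56/15*e1234


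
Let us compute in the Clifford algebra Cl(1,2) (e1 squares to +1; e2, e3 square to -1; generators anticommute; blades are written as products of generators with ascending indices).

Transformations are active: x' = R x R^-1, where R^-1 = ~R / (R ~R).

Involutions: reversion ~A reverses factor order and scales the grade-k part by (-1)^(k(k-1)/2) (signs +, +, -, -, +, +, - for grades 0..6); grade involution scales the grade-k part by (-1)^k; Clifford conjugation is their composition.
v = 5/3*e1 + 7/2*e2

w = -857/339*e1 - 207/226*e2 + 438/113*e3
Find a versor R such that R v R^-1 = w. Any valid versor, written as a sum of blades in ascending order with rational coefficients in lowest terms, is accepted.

Since q(v) = q(w) = -341/36, the sum R = v + w = -292/339*e1 + 292/113*e2 + 438/113*e3 does the job whenever invertible.
Answer: -292/339*e1 + 292/113*e2 + 438/113*e3


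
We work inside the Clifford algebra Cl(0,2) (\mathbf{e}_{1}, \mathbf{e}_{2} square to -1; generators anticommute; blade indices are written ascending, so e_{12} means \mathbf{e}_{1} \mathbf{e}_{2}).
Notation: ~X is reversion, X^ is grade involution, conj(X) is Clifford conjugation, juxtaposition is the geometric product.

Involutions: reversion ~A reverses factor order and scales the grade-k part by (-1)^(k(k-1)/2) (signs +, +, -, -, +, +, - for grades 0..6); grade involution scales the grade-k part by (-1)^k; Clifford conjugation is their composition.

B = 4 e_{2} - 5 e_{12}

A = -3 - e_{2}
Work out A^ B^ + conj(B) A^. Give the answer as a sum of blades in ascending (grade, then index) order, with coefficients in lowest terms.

first term: 4 - 5 e_{1} + 12 e_{2} + 15 e_{12}
second term: 4 - 5 e_{1} + 12 e_{2} - 15 e_{12}
Answer: 8 - 10 e_{1} + 24 e_{2}


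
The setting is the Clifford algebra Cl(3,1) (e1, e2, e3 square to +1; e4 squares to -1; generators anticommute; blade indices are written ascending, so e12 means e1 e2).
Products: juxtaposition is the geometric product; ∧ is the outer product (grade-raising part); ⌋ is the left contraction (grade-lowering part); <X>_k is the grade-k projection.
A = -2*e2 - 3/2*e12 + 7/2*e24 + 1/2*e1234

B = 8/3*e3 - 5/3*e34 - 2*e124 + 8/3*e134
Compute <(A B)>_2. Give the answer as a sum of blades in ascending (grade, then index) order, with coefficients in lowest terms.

step 1: -7*e1 - 4/3*e2 - e3 - 3*e4 - 5/6*e12 - 4*e14 - 67/6*e23 + 16/3*e123 - 4/3*e124 - 2*e234 + 47/6*e1234
step 2: -5/6*e12 - 4*e14 - 67/6*e23
Answer: -5/6*e12 - 4*e14 - 67/6*e23


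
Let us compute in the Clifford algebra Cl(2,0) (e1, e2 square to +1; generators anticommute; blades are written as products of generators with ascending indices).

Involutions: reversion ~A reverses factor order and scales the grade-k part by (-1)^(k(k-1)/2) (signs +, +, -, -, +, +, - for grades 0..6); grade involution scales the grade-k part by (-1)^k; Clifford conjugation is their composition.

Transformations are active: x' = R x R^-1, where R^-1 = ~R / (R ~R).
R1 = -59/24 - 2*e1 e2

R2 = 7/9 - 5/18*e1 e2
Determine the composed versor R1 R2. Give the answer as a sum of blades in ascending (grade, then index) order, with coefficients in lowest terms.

Distribute over the terms of R1 (each basis-blade product reordered to ascending indices, repeated generators contracted through their squares):
(-59/24) R2 = -413/216 + 295/432*e1 e2
(-2*e1 e2) R2 = -5/9 - 14/9*e1 e2
Summing the partial products and collecting blades:
Answer: -533/216 - 377/432*e1 e2


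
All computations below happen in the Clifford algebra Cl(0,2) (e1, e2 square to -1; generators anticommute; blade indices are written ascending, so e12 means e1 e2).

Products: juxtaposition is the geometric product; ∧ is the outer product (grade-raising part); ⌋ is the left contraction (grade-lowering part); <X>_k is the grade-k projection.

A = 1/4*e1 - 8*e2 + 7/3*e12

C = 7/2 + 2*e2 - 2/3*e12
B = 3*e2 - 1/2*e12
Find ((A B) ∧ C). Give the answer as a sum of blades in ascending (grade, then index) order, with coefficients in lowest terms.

step 1: 151/6 - 3*e1 + 1/8*e2 + 3/4*e12
step 2: 1057/12 - 21/2*e1 + 2437/48*e2 - 1451/72*e12
Answer: 1057/12 - 21/2*e1 + 2437/48*e2 - 1451/72*e12


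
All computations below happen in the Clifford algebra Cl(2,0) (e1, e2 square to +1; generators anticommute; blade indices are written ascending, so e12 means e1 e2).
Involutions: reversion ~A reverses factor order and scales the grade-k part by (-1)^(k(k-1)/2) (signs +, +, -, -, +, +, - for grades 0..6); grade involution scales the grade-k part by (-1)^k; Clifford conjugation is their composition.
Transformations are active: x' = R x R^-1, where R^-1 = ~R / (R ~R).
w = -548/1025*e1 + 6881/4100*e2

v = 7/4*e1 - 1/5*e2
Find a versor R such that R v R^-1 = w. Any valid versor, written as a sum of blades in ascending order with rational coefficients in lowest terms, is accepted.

A norm check does it: q(v) = q(w) = 1241/400, hence R = v + w = 4983/4100*e1 + 6061/4100*e2 realises the map — parallel part kept, (v - w)/2 negated, v carried to w.
Answer: 4983/4100*e1 + 6061/4100*e2


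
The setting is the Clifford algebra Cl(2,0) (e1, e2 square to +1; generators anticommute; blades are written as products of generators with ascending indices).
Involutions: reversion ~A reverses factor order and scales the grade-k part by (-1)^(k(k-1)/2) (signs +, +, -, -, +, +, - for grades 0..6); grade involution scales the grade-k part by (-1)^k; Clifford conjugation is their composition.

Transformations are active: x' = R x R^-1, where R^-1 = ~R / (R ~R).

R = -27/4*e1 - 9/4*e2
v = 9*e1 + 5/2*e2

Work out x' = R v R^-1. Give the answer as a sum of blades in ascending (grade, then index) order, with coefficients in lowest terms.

~R = -27/4*e1 - 9/4*e2, and R ~R = 405/8, so R^-1 = ~R / (405/8).
R v = -531/8 + 27/8*e1 e2
Answer: 87/10*e1 + 17/5*e2


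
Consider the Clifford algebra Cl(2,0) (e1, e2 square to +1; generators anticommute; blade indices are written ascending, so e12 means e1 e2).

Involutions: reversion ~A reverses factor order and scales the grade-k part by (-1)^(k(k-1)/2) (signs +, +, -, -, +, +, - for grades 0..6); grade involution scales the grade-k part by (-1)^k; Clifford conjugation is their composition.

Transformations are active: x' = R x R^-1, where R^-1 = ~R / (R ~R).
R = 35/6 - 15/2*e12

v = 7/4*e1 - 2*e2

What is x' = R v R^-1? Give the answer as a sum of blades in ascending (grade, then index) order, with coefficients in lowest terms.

~R = 35/6 + 15/2*e12, and R ~R = 1625/18, so R^-1 = ~R / (1625/18).
R v = 605/24*e1 + 35/24*e2
Answer: 98/65*e1 + 569/260*e2


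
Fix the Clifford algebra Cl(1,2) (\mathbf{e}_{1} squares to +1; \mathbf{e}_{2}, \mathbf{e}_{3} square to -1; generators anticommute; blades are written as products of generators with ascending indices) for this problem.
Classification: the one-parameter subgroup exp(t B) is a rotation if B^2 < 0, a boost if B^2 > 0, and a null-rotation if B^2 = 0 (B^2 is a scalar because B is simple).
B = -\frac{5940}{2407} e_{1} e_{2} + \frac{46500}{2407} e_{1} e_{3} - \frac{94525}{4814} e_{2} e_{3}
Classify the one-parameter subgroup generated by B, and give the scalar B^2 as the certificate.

B^2 term by term: the squares give (-\frac{5940}{2407})^2*(e_{1} e_{2})^2 + (\frac{46500}{2407})^2*(e_{1} e_{3})^2 + (-\frac{94525}{4814})^2*(e_{2} e_{3})^2 = \frac{35283600}{5793649}*(+1) + \frac{2162250000}{5793649}*(+1) + \frac{8934975625}{23174596}*(-1) = -\frac{25}{4} (each basis 2-blade squares to minus the product of its generators' squares); cross terms between blades sharing an index anticommute and cancel. So B^2 = -\frac{25}{4}.
Answer: rotation, certificate B^2 = -\frac{25}{4}. B^2 = -\frac{25}{4} is basis-independent, so its sign is the whole story.


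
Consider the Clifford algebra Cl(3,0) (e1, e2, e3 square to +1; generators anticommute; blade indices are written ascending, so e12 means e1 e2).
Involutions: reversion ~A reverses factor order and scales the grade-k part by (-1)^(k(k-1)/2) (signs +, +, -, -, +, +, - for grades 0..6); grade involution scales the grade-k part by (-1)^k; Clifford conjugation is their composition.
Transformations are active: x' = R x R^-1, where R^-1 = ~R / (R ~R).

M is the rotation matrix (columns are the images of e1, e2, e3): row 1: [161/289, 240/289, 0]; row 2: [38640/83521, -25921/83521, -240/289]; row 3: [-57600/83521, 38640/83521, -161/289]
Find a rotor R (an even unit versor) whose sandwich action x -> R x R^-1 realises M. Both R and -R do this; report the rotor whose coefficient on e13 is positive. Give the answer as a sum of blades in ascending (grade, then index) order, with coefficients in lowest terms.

Method: write R = a + b12*e12 + b13*e13 + b23*e23 with a^2 + b12^2 + b13^2 + b23^2 = 1 (so R^-1 = ~R). Expanding the columns R e_j ~R gives tr M = 4a^2 - 1 and, from the antisymmetric part, M21 - M12 = -4a*b12, M13 - M31 = 4a*b13, M32 - M23 = -4a*b23.
Here tr M = -25921/83521, so a^2 = (1 + tr M)/4 = 14400/83521 and a = ±120/289. Taking a = 120/289: M21 - M12 = -30720/83521, M13 - M31 = 57600/83521, M32 - M23 = 108000/83521, giving b12 = 64/289, b13 = 120/289, b23 = -225/289, i.e. R = 120/289 + 64/289*e12 + 120/289*e13 - 225/289*e23.
Its e13 coefficient is already positive.
Answer: 120/289 + 64/289*e12 + 120/289*e13 - 225/289*e23. Recall the cover is two-to-one: with M of trace -25921/83521, both preimages act alike, and the stated e13 sign chooses the sheet.


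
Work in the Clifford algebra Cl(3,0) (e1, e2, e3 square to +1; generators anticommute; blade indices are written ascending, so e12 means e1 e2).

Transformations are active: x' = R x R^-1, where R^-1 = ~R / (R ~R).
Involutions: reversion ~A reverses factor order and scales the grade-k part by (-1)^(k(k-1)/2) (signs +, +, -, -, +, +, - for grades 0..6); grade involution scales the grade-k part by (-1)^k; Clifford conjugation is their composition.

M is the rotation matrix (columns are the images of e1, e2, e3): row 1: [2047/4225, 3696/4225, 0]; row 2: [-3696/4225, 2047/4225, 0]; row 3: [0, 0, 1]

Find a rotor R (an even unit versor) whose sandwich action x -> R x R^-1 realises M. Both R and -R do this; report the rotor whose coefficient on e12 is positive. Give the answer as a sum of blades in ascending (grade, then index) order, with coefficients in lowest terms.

Method: write R = a + b12*e12 + b13*e13 + b23*e23 with a^2 + b12^2 + b13^2 + b23^2 = 1 (so R^-1 = ~R). Expanding the columns R e_j ~R gives tr M = 4a^2 - 1 and, from the antisymmetric part, M21 - M12 = -4a*b12, M13 - M31 = 4a*b13, M32 - M23 = -4a*b23.
Here tr M = 8319/4225, so a^2 = (1 + tr M)/4 = 3136/4225 and a = ±56/65. Taking a = 56/65: M21 - M12 = -7392/4225, M13 - M31 = 0, M32 - M23 = 0, giving b12 = 33/65, b13 = 0, b23 = 0, i.e. R = 56/65 + 33/65*e12.
Its e12 coefficient is already positive.
Answer: 56/65 + 33/65*e12. Why the constraint matters: R and -R act identically through the sandwich — M has trace 8319/4225 either way — so only the sign condition on e12 picks one of the two preimages.


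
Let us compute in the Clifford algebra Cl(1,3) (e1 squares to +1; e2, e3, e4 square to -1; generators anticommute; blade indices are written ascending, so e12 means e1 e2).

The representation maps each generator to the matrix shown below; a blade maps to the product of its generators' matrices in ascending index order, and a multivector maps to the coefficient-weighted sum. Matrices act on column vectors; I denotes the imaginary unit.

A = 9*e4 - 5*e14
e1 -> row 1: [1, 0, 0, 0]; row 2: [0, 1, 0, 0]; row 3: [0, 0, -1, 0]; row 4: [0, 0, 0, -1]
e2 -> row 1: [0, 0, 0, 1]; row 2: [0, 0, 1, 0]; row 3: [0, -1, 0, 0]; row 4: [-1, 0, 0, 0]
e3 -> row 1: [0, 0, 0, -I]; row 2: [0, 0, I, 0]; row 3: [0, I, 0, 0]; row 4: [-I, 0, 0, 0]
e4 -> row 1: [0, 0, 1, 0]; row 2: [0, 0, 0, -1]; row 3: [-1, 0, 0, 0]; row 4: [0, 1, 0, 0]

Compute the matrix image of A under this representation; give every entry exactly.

Bivector images (products of the table entries): rho(e14) = rho(e1)rho(e4) = row 1: [0, 0, 1, 0]; row 2: [0, 0, 0, -1]; row 3: [1, 0, 0, 0]; row 4: [0, -1, 0, 0].
M = (9)*rho(e4) + (-5)*rho(e14), summed entrywise:
Answer: row 1: [0, 0, 4, 0]; row 2: [0, 0, 0, -4]; row 3: [-14, 0, 0, 0]; row 4: [0, 14, 0, 0]


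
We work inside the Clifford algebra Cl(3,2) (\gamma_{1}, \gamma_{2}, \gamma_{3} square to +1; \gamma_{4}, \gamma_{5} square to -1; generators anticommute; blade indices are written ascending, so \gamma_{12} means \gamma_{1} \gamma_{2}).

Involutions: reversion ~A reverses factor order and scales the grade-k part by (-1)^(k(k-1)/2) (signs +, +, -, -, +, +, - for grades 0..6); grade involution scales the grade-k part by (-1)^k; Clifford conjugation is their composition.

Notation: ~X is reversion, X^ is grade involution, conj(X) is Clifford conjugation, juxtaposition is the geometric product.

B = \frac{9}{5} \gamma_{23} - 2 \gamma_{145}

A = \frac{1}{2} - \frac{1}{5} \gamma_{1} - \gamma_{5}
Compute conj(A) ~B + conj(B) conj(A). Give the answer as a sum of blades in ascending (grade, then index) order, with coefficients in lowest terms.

first term: -2 \gamma_{14} - \frac{9}{10} \gamma_{23} + \frac{2}{5} \gamma_{45} - \frac{9}{25} \gamma_{123} + \gamma_{145} - \frac{9}{5} \gamma_{235}
second term: 2 \gamma_{14} - \frac{9}{10} \gamma_{23} - \frac{2}{5} \gamma_{45} - \frac{9}{25} \gamma_{123} - \gamma_{145} - \frac{9}{5} \gamma_{235}
Answer: -\frac{9}{5} \gamma_{23} - \frac{18}{25} \gamma_{123} - \frac{18}{5} \gamma_{235}


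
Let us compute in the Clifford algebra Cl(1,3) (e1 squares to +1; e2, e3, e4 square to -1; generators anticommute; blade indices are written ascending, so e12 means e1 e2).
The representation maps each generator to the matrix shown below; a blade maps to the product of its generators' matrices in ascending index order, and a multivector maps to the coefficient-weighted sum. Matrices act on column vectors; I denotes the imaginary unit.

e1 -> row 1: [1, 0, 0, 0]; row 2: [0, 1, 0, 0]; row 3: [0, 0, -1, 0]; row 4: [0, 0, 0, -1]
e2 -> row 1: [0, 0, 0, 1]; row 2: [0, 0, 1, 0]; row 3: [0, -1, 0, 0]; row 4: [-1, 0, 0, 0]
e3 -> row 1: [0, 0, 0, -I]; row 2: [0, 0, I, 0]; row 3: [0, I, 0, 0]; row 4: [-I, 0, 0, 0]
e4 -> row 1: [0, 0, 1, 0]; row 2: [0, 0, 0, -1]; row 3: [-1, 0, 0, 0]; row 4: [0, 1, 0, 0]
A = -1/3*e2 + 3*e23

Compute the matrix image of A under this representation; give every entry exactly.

Bivector images (products of the table entries): rho(e23) = rho(e2)rho(e3) = row 1: [-I, 0, 0, 0]; row 2: [0, I, 0, 0]; row 3: [0, 0, -I, 0]; row 4: [0, 0, 0, I].
M = (-1/3)*rho(e2) + (3)*rho(e23), summed entrywise:
Answer: row 1: [-3*I, 0, 0, -1/3]; row 2: [0, 3*I, -1/3, 0]; row 3: [0, 1/3, -3*I, 0]; row 4: [1/3, 0, 0, 3*I]


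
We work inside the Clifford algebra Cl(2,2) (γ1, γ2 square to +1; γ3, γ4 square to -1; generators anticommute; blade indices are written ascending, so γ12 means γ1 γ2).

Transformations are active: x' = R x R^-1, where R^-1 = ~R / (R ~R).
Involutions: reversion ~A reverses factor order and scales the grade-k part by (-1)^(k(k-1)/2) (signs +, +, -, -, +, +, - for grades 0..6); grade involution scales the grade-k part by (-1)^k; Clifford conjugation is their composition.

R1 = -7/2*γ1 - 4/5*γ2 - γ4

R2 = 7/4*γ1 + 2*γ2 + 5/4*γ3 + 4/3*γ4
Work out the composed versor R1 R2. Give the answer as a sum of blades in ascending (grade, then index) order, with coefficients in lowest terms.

Distribute over the terms of R1 (each basis-blade product reordered to ascending indices, repeated generators contracted through their squares):
(-7/2*γ1) R2 = -49/8 - 7*γ12 - 35/8*γ13 - 14/3*γ14
(-4/5*γ2) R2 = -8/5 + 7/5*γ12 - γ23 - 16/15*γ24
(-γ4) R2 = 4/3 + 7/4*γ14 + 2*γ24 + 5/4*γ34
Summing the partial products and collecting blades:
Answer: -767/120 - 28/5*γ12 - 35/8*γ13 - 35/12*γ14 - γ23 + 14/15*γ24 + 5/4*γ34
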